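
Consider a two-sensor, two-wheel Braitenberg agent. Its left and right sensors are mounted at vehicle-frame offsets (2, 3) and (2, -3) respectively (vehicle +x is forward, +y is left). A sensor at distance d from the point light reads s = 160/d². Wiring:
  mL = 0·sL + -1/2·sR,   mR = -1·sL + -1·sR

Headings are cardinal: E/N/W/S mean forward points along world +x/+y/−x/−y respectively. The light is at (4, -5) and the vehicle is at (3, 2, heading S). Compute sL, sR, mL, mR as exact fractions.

160/29 160/41 -80/41 -11200/1189

left sensor world pos  = (6, 0); dL² = 29
right sensor world pos = (0, 0); dR² = 41
sL = 160/29 = 160/29
sR = 160/41 = 160/41
mL = 0·sL + -1/2·sR = -80/41
mR = -1·sL + -1·sR = -11200/1189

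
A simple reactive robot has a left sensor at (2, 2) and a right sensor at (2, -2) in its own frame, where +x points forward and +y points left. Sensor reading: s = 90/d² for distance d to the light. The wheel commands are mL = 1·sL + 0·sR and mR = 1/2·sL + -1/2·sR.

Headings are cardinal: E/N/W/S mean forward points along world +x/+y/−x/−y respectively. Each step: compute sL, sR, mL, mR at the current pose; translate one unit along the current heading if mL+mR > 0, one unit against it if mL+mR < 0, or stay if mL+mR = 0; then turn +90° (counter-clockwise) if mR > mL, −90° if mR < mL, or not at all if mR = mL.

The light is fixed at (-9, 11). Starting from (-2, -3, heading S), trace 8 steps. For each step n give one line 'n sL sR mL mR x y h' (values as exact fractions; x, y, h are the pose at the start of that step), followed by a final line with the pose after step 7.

0 90/337 90/281 90/337 -2520/94697 -2 -3 S
1 45/157 45/97 45/157 -1350/15229 -2 -4 W
2 18/37 90/233 18/37 432/8621 -3 -4 N
3 45/104 9/32 45/104 63/832 -3 -3 E
4 90/337 90/281 90/337 -2520/94697 -2 -3 S
5 45/157 45/97 45/157 -1350/15229 -2 -4 W
6 18/37 90/233 18/37 432/8621 -3 -4 N
7 45/104 9/32 45/104 63/832 -3 -3 E
final -2 -3 S

n=0: pose=(-2,-3,S); sL=90/337, sR=90/281; mL=90/337, mR=-2520/94697; mL+mR=22770/94697 → advance +1; mR−mL=-27810/94697 → turn -1·90°
n=1: pose=(-2,-4,W); sL=45/157, sR=45/97; mL=45/157, mR=-1350/15229; mL+mR=3015/15229 → advance +1; mR−mL=-5715/15229 → turn -1·90°
n=2: pose=(-3,-4,N); sL=18/37, sR=90/233; mL=18/37, mR=432/8621; mL+mR=4626/8621 → advance +1; mR−mL=-3762/8621 → turn -1·90°
n=3: pose=(-3,-3,E); sL=45/104, sR=9/32; mL=45/104, mR=63/832; mL+mR=423/832 → advance +1; mR−mL=-297/832 → turn -1·90°
n=4: pose=(-2,-3,S); sL=90/337, sR=90/281; mL=90/337, mR=-2520/94697; mL+mR=22770/94697 → advance +1; mR−mL=-27810/94697 → turn -1·90°
n=5: pose=(-2,-4,W); sL=45/157, sR=45/97; mL=45/157, mR=-1350/15229; mL+mR=3015/15229 → advance +1; mR−mL=-5715/15229 → turn -1·90°
n=6: pose=(-3,-4,N); sL=18/37, sR=90/233; mL=18/37, mR=432/8621; mL+mR=4626/8621 → advance +1; mR−mL=-3762/8621 → turn -1·90°
n=7: pose=(-3,-3,E); sL=45/104, sR=9/32; mL=45/104, mR=63/832; mL+mR=423/832 → advance +1; mR−mL=-297/832 → turn -1·90°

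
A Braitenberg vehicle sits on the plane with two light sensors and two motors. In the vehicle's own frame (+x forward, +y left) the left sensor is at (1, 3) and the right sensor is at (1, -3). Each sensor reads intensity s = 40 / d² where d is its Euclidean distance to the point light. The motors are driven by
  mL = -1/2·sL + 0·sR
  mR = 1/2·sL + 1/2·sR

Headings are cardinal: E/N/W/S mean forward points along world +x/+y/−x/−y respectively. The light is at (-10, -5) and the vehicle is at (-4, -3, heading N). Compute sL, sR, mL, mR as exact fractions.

left sensor world pos  = (-7, -2); dL² = 18
right sensor world pos = (-1, -2); dR² = 90
sL = 40/18 = 20/9
sR = 40/90 = 4/9
mL = -1/2·sL + 0·sR = -10/9
mR = 1/2·sL + 1/2·sR = 4/3

20/9 4/9 -10/9 4/3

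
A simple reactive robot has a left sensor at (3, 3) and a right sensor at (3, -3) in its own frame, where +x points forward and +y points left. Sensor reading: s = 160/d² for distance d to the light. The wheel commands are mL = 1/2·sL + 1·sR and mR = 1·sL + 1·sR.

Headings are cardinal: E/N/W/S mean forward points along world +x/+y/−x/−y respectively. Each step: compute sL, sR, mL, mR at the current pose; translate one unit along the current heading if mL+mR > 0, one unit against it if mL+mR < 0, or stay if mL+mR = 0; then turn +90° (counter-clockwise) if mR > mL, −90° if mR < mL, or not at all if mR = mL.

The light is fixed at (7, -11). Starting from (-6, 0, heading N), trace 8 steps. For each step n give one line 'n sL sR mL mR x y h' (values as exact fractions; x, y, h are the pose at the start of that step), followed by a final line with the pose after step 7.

0 40/113 20/37 3000/4181 3740/4181 -6 0 N
1 160/337 160/481 92400/162097 130880/162097 -6 1 W
2 80/101 16/37 3096/3737 4576/3737 -7 1 S
3 160/317 32/37 13104/11729 16064/11729 -7 0 E
4 40/113 20/37 3000/4181 3740/4181 -6 0 N
5 160/337 160/481 92400/162097 130880/162097 -6 1 W
6 80/101 16/37 3096/3737 4576/3737 -7 1 S
7 160/317 32/37 13104/11729 16064/11729 -7 0 E
final -6 0 N

n=0: pose=(-6,0,N); sL=40/113, sR=20/37; mL=3000/4181, mR=3740/4181; mL+mR=6740/4181 → advance +1; mR−mL=20/113 → turn +1·90°
n=1: pose=(-6,1,W); sL=160/337, sR=160/481; mL=92400/162097, mR=130880/162097; mL+mR=223280/162097 → advance +1; mR−mL=80/337 → turn +1·90°
n=2: pose=(-7,1,S); sL=80/101, sR=16/37; mL=3096/3737, mR=4576/3737; mL+mR=7672/3737 → advance +1; mR−mL=40/101 → turn +1·90°
n=3: pose=(-7,0,E); sL=160/317, sR=32/37; mL=13104/11729, mR=16064/11729; mL+mR=29168/11729 → advance +1; mR−mL=80/317 → turn +1·90°
n=4: pose=(-6,0,N); sL=40/113, sR=20/37; mL=3000/4181, mR=3740/4181; mL+mR=6740/4181 → advance +1; mR−mL=20/113 → turn +1·90°
n=5: pose=(-6,1,W); sL=160/337, sR=160/481; mL=92400/162097, mR=130880/162097; mL+mR=223280/162097 → advance +1; mR−mL=80/337 → turn +1·90°
n=6: pose=(-7,1,S); sL=80/101, sR=16/37; mL=3096/3737, mR=4576/3737; mL+mR=7672/3737 → advance +1; mR−mL=40/101 → turn +1·90°
n=7: pose=(-7,0,E); sL=160/317, sR=32/37; mL=13104/11729, mR=16064/11729; mL+mR=29168/11729 → advance +1; mR−mL=80/317 → turn +1·90°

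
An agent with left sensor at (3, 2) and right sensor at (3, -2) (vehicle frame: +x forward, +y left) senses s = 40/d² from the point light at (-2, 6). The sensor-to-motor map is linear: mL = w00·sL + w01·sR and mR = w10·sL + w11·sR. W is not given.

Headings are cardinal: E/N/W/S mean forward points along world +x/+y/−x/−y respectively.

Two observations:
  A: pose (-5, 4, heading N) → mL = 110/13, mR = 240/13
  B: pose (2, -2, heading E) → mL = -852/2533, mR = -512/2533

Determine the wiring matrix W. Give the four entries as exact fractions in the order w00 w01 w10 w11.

-1 1/2 -1 1

obs A: pose=(-5,4,N) → sL=20/13, sR=20, mL=110/13, mR=240/13
obs B: pose=(2,-2,E) → sL=8/17, sR=40/149, mL=-852/2533, mR=-512/2533
sensor matrix S = [[20/13, 20], [8/17, 40/149]]; det S = -296320/32929
solve [mL_A; mL_B] = S·[w00; w01] and [mR_A; mR_B] = S·[w10; w11]:
  w00 = -1, w01 = 1/2, w10 = -1, w11 = 1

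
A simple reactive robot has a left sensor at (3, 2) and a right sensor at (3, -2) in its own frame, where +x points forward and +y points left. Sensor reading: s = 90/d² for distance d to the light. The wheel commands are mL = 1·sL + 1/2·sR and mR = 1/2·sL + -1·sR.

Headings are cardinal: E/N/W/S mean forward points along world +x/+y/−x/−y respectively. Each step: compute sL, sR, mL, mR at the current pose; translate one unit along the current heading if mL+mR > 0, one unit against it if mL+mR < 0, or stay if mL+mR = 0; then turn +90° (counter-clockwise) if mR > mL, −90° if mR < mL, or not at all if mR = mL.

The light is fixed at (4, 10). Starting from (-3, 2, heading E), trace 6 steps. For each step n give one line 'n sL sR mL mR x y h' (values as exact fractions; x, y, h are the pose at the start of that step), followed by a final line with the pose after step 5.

n=0: pose=(-3,2,E); sL=45/26, sR=45/58; mL=3195/1508, mR=135/1508; mL+mR=1665/754 → advance +1; mR−mL=-765/377 → turn -1·90°
n=1: pose=(-2,2,S); sL=90/137, sR=18/37; mL=4563/5069, mR=-801/5069; mL+mR=3762/5069 → advance +1; mR−mL=-5364/5069 → turn -1·90°
n=2: pose=(-2,1,W); sL=45/101, sR=9/13; mL=2079/2626, mR=-1233/2626; mL+mR=423/1313 → advance +1; mR−mL=-1656/1313 → turn -1·90°
n=3: pose=(-3,1,N); sL=10/13, sR=90/61; mL=1195/793, mR=-865/793; mL+mR=330/793 → advance +1; mR−mL=-2060/793 → turn -1·90°
n=4: pose=(-3,2,E); sL=45/26, sR=45/58; mL=3195/1508, mR=135/1508; mL+mR=1665/754 → advance +1; mR−mL=-765/377 → turn -1·90°
n=5: pose=(-2,2,S); sL=90/137, sR=18/37; mL=4563/5069, mR=-801/5069; mL+mR=3762/5069 → advance +1; mR−mL=-5364/5069 → turn -1·90°

0 45/26 45/58 3195/1508 135/1508 -3 2 E
1 90/137 18/37 4563/5069 -801/5069 -2 2 S
2 45/101 9/13 2079/2626 -1233/2626 -2 1 W
3 10/13 90/61 1195/793 -865/793 -3 1 N
4 45/26 45/58 3195/1508 135/1508 -3 2 E
5 90/137 18/37 4563/5069 -801/5069 -2 2 S
final -2 1 W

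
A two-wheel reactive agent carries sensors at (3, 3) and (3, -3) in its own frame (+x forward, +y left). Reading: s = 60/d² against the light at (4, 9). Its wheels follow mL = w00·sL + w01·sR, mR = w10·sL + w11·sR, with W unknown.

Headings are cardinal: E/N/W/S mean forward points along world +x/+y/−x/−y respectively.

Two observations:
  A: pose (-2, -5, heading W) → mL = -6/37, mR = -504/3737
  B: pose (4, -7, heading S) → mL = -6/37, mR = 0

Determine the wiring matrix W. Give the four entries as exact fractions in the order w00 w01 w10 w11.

obs A: pose=(-2,-5,W) → sL=6/37, sR=30/101, mL=-6/37, mR=-504/3737
obs B: pose=(4,-7,S) → sL=6/37, sR=6/37, mL=-6/37, mR=0
sensor matrix S = [[6/37, 30/101], [6/37, 6/37]]; det S = -3024/138269
solve [mL_A; mL_B] = S·[w00; w01] and [mR_A; mR_B] = S·[w10; w11]:
  w00 = -1, w01 = 0, w10 = 1, w11 = -1

-1 0 1 -1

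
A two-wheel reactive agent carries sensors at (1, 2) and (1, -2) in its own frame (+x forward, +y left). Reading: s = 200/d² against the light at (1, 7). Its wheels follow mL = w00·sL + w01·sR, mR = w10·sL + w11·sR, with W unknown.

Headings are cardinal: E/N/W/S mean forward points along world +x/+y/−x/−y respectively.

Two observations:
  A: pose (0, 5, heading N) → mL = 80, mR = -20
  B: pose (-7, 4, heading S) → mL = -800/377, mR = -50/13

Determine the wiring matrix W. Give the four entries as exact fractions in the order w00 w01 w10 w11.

obs A: pose=(0,5,N) → sL=20, sR=100, mL=80, mR=-20
obs B: pose=(-7,4,S) → sL=50/13, sR=50/29, mL=-800/377, mR=-50/13
sensor matrix S = [[20, 100], [50/13, 50/29]]; det S = -132000/377
solve [mL_A; mL_B] = S·[w00; w01] and [mR_A; mR_B] = S·[w10; w11]:
  w00 = -1, w01 = 1, w10 = -1, w11 = 0

-1 1 -1 0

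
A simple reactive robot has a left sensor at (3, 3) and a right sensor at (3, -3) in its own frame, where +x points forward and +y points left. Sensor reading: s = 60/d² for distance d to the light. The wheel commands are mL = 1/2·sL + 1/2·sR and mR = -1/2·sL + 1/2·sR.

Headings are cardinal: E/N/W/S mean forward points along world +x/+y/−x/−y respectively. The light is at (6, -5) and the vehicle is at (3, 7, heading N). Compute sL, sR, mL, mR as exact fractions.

left sensor world pos  = (0, 10); dL² = 261
right sensor world pos = (6, 10); dR² = 225
sL = 60/261 = 20/87
sR = 60/225 = 4/15
mL = 1/2·sL + 1/2·sR = 36/145
mR = -1/2·sL + 1/2·sR = 8/435

20/87 4/15 36/145 8/435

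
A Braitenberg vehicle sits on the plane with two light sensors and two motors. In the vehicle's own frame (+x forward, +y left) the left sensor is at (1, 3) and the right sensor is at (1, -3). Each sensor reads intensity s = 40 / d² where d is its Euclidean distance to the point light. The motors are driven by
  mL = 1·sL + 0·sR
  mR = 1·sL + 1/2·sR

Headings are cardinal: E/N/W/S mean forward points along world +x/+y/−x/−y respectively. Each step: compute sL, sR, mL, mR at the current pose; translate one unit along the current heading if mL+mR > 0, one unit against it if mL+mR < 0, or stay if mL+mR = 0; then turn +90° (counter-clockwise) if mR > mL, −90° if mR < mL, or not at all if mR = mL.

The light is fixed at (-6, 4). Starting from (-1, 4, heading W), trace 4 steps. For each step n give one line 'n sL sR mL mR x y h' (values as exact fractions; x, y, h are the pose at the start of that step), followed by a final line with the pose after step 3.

n=0: pose=(-1,4,W); sL=8/5, sR=8/5; mL=8/5, mR=12/5; mL+mR=4 → advance +1; mR−mL=4/5 → turn +1·90°
n=1: pose=(-2,4,S); sL=4/5, sR=20; mL=4/5, mR=54/5; mL+mR=58/5 → advance +1; mR−mL=10 → turn +1·90°
n=2: pose=(-2,3,E); sL=40/29, sR=40/41; mL=40/29, mR=2220/1189; mL+mR=3860/1189 → advance +1; mR−mL=20/41 → turn +1·90°
n=3: pose=(-1,3,N); sL=10, sR=5/8; mL=10, mR=165/16; mL+mR=325/16 → advance +1; mR−mL=5/16 → turn +1·90°

0 8/5 8/5 8/5 12/5 -1 4 W
1 4/5 20 4/5 54/5 -2 4 S
2 40/29 40/41 40/29 2220/1189 -2 3 E
3 10 5/8 10 165/16 -1 3 N
final -1 4 W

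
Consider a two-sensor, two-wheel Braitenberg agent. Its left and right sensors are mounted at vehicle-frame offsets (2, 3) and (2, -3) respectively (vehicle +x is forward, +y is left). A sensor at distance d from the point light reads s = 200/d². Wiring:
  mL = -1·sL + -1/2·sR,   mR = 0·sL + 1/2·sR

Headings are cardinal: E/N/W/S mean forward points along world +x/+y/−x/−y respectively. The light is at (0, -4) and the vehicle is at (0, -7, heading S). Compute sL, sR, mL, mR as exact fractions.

100/17 100/17 -150/17 50/17

left sensor world pos  = (3, -9); dL² = 34
right sensor world pos = (-3, -9); dR² = 34
sL = 200/34 = 100/17
sR = 200/34 = 100/17
mL = -1·sL + -1/2·sR = -150/17
mR = 0·sL + 1/2·sR = 50/17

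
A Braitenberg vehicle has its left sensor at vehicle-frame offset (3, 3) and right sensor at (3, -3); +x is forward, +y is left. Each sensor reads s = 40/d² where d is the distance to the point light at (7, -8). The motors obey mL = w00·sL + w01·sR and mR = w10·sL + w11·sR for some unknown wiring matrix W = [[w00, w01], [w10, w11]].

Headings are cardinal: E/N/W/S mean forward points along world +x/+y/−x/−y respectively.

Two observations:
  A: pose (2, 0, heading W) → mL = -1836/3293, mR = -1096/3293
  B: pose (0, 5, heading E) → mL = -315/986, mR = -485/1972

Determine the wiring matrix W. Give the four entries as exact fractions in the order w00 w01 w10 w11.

obs A: pose=(2,0,W) → sL=40/89, sR=8/37, mL=-1836/3293, mR=-1096/3293
obs B: pose=(0,5,E) → sL=5/34, sR=10/29, mL=-315/986, mR=-485/1972
sensor matrix S = [[40/89, 8/37], [5/34, 10/29]]; det S = 199980/1623449
solve [mL_A; mL_B] = S·[w00; w01] and [mR_A; mR_B] = S·[w10; w11]:
  w00 = -1, w01 = -1/2, w10 = -1/2, w11 = -1/2

-1 -1/2 -1/2 -1/2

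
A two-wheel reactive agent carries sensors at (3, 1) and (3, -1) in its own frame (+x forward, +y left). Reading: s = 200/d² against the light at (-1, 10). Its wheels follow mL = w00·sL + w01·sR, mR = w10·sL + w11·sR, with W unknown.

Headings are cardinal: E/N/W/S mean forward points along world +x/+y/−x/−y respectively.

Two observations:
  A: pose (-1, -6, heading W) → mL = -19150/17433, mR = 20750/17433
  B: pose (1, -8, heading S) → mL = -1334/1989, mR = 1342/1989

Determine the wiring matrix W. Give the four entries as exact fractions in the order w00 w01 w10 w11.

-1 -1/2 1/2 1

obs A: pose=(-1,-6,W) → sL=100/149, sR=100/117, mL=-19150/17433, mR=20750/17433
obs B: pose=(1,-8,S) → sL=4/9, sR=100/221, mL=-1334/1989, mR=1342/1989
sensor matrix S = [[100/149, 100/117], [4/9, 100/221]]; det S = -203200/2667249
solve [mL_A; mL_B] = S·[w00; w01] and [mR_A; mR_B] = S·[w10; w11]:
  w00 = -1, w01 = -1/2, w10 = 1/2, w11 = 1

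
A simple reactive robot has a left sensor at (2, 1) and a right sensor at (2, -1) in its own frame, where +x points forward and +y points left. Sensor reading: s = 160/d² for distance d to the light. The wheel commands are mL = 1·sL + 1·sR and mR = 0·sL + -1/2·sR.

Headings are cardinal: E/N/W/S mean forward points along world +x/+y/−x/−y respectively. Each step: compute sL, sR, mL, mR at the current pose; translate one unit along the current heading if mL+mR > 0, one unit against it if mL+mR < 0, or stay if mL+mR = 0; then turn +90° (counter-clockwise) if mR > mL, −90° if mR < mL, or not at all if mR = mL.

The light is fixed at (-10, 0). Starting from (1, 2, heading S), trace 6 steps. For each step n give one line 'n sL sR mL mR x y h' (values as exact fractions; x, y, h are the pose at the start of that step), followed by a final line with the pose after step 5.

n=0: pose=(1,2,S); sL=10/9, sR=8/5; mL=122/45, mR=-4/5; mL+mR=86/45 → advance +1; mR−mL=-158/45 → turn -1·90°
n=1: pose=(1,1,W); sL=160/81, sR=32/17; mL=5312/1377, mR=-16/17; mL+mR=4016/1377 → advance +1; mR−mL=-6608/1377 → turn -1·90°
n=2: pose=(0,1,N); sL=16/9, sR=16/13; mL=352/117, mR=-8/13; mL+mR=280/117 → advance +1; mR−mL=-424/117 → turn -1·90°
n=3: pose=(0,2,E); sL=160/153, sR=32/29; mL=9536/4437, mR=-16/29; mL+mR=7088/4437 → advance +1; mR−mL=-11984/4437 → turn -1·90°
n=4: pose=(1,2,S); sL=10/9, sR=8/5; mL=122/45, mR=-4/5; mL+mR=86/45 → advance +1; mR−mL=-158/45 → turn -1·90°
n=5: pose=(1,1,W); sL=160/81, sR=32/17; mL=5312/1377, mR=-16/17; mL+mR=4016/1377 → advance +1; mR−mL=-6608/1377 → turn -1·90°

0 10/9 8/5 122/45 -4/5 1 2 S
1 160/81 32/17 5312/1377 -16/17 1 1 W
2 16/9 16/13 352/117 -8/13 0 1 N
3 160/153 32/29 9536/4437 -16/29 0 2 E
4 10/9 8/5 122/45 -4/5 1 2 S
5 160/81 32/17 5312/1377 -16/17 1 1 W
final 0 1 N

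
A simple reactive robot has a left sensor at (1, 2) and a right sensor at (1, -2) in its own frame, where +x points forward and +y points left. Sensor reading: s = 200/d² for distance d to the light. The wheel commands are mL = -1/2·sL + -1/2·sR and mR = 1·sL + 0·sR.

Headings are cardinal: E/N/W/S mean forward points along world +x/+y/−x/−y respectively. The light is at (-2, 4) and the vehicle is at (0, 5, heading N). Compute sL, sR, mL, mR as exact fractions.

left sensor world pos  = (-2, 6); dL² = 4
right sensor world pos = (2, 6); dR² = 20
sL = 200/4 = 50
sR = 200/20 = 10
mL = -1/2·sL + -1/2·sR = -30
mR = 1·sL + 0·sR = 50

50 10 -30 50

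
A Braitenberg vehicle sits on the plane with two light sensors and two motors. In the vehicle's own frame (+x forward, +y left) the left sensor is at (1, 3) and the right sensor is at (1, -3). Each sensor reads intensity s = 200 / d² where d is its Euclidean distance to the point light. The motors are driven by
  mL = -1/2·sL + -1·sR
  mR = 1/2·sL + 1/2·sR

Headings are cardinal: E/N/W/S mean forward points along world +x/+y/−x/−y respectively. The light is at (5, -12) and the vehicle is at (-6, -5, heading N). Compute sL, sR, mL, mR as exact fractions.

left sensor world pos  = (-9, -4); dL² = 260
right sensor world pos = (-3, -4); dR² = 128
sL = 200/260 = 10/13
sR = 200/128 = 25/16
mL = -1/2·sL + -1·sR = -405/208
mR = 1/2·sL + 1/2·sR = 485/416

10/13 25/16 -405/208 485/416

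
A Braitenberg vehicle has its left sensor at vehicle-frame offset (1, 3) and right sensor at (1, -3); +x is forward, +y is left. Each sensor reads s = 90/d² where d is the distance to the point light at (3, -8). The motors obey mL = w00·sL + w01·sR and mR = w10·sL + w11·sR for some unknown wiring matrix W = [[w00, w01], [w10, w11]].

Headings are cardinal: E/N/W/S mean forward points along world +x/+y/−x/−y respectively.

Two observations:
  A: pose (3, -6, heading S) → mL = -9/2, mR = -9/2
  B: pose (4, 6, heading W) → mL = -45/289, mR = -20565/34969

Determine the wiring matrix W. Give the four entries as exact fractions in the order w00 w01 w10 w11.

0 -1/2 -1 1/2

obs A: pose=(3,-6,S) → sL=9, sR=9, mL=-9/2, mR=-9/2
obs B: pose=(4,6,W) → sL=90/121, sR=90/289, mL=-45/289, mR=-20565/34969
sensor matrix S = [[9, 9], [90/121, 90/289]]; det S = -136080/34969
solve [mL_A; mL_B] = S·[w00; w01] and [mR_A; mR_B] = S·[w10; w11]:
  w00 = 0, w01 = -1/2, w10 = -1, w11 = 1/2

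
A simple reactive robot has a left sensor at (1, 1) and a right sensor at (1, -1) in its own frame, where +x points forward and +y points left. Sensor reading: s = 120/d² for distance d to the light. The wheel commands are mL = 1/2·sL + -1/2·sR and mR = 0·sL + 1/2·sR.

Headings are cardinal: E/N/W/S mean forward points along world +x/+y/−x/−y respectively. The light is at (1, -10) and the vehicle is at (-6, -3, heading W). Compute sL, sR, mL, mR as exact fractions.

left sensor world pos  = (-7, -4); dL² = 100
right sensor world pos = (-7, -2); dR² = 128
sL = 120/100 = 6/5
sR = 120/128 = 15/16
mL = 1/2·sL + -1/2·sR = 21/160
mR = 0·sL + 1/2·sR = 15/32

6/5 15/16 21/160 15/32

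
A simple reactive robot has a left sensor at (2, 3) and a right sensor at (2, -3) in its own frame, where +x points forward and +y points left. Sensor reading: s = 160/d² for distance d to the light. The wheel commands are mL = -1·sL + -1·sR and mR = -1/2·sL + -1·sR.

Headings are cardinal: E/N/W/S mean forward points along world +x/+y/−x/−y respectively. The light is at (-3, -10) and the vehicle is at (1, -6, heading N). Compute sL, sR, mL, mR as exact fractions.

160/37 32/17 -3904/629 -2544/629

left sensor world pos  = (-2, -4); dL² = 37
right sensor world pos = (4, -4); dR² = 85
sL = 160/37 = 160/37
sR = 160/85 = 32/17
mL = -1·sL + -1·sR = -3904/629
mR = -1/2·sL + -1·sR = -2544/629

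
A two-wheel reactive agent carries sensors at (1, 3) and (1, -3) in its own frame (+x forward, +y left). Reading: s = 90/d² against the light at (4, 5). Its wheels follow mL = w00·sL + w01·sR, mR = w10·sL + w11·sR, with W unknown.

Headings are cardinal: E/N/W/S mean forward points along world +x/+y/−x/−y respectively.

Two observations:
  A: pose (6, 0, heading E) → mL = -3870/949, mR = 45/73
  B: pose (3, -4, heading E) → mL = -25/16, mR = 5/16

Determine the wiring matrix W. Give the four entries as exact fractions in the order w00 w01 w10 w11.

-1/2 -1/2 0 1/2

obs A: pose=(6,0,E) → sL=90/13, sR=90/73, mL=-3870/949, mR=45/73
obs B: pose=(3,-4,E) → sL=5/2, sR=5/8, mL=-25/16, mR=5/16
sensor matrix S = [[90/13, 90/73], [5/2, 5/8]]; det S = 4725/3796
solve [mL_A; mL_B] = S·[w00; w01] and [mR_A; mR_B] = S·[w10; w11]:
  w00 = -1/2, w01 = -1/2, w10 = 0, w11 = 1/2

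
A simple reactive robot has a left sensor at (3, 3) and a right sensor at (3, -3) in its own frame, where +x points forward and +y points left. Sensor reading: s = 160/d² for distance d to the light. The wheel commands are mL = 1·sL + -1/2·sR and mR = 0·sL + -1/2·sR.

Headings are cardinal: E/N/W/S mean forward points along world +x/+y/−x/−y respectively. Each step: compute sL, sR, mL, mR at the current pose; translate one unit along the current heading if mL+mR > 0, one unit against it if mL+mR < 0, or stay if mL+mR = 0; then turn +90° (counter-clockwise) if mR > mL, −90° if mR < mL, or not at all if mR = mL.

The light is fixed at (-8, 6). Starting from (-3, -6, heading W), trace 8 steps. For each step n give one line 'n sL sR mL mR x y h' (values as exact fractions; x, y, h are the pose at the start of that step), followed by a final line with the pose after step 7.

n=0: pose=(-3,-6,W); sL=160/229, sR=32/17; mL=-944/3893, mR=-16/17; mL+mR=-4608/3893 → advance -1; mR−mL=-160/229 → turn -1·90°
n=1: pose=(-2,-6,N); sL=16/9, sR=80/81; mL=104/81, mR=-40/81; mL+mR=64/81 → advance +1; mR−mL=-16/9 → turn -1·90°
n=2: pose=(-2,-5,E); sL=32/29, sR=160/277; mL=6544/8033, mR=-80/277; mL+mR=4224/8033 → advance +1; mR−mL=-32/29 → turn -1·90°
n=3: pose=(-1,-5,S); sL=20/37, sR=40/53; mL=320/1961, mR=-20/53; mL+mR=-420/1961 → advance -1; mR−mL=-20/37 → turn -1·90°
n=4: pose=(-1,-4,W); sL=32/37, sR=32/13; mL=-176/481, mR=-16/13; mL+mR=-768/481 → advance -1; mR−mL=-32/37 → turn -1·90°
n=5: pose=(0,-4,N); sL=80/37, sR=16/17; mL=1064/629, mR=-8/17; mL+mR=768/629 → advance +1; mR−mL=-80/37 → turn -1·90°
n=6: pose=(0,-3,E); sL=160/157, sR=32/53; mL=5968/8321, mR=-16/53; mL+mR=3456/8321 → advance +1; mR−mL=-160/157 → turn -1·90°
n=7: pose=(1,-3,S); sL=5/9, sR=8/9; mL=1/9, mR=-4/9; mL+mR=-1/3 → advance -1; mR−mL=-5/9 → turn -1·90°

0 160/229 32/17 -944/3893 -16/17 -3 -6 W
1 16/9 80/81 104/81 -40/81 -2 -6 N
2 32/29 160/277 6544/8033 -80/277 -2 -5 E
3 20/37 40/53 320/1961 -20/53 -1 -5 S
4 32/37 32/13 -176/481 -16/13 -1 -4 W
5 80/37 16/17 1064/629 -8/17 0 -4 N
6 160/157 32/53 5968/8321 -16/53 0 -3 E
7 5/9 8/9 1/9 -4/9 1 -3 S
final 1 -2 W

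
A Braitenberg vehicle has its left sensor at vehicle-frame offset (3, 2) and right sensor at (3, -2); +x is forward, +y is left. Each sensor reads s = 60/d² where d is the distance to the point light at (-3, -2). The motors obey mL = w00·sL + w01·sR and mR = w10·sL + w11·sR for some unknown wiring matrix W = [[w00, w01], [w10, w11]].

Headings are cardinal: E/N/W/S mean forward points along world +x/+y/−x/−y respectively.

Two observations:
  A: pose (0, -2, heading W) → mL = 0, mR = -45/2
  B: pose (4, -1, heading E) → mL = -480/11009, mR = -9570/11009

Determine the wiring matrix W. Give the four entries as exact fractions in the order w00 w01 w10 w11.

obs A: pose=(0,-2,W) → sL=15, sR=15, mL=0, mR=-45/2
obs B: pose=(4,-1,E) → sL=60/109, sR=60/101, mL=-480/11009, mR=-9570/11009
sensor matrix S = [[15, 15], [60/109, 60/101]]; det S = 7200/11009
solve [mL_A; mL_B] = S·[w00; w01] and [mR_A; mR_B] = S·[w10; w11]:
  w00 = 1, w01 = -1, w10 = -1/2, w11 = -1

1 -1 -1/2 -1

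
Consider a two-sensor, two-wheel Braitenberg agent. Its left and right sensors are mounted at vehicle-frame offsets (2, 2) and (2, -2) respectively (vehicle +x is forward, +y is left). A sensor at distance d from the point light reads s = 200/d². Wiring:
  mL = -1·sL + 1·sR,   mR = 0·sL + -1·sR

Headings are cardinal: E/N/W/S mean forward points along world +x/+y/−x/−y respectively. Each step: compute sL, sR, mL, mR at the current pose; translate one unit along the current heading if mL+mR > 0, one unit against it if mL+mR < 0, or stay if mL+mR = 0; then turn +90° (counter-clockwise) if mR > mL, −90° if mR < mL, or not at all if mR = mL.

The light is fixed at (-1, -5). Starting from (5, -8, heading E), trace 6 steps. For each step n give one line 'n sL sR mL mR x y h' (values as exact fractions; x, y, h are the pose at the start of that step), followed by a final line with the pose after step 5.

0 40/13 200/89 -960/1157 -200/89 5 -8 E
1 100/37 100/17 2000/629 -100/17 4 -8 S
2 8 200/9 128/9 -200/9 4 -7 W
3 25/2 25/8 -75/8 -25/8 5 -7 N
4 200/41 200/17 4800/697 -200/17 5 -8 W
5 100/13 100/41 -2800/533 -100/41 6 -8 N
final 6 -9 W

n=0: pose=(5,-8,E); sL=40/13, sR=200/89; mL=-960/1157, mR=-200/89; mL+mR=-40/13 → advance -1; mR−mL=-1640/1157 → turn -1·90°
n=1: pose=(4,-8,S); sL=100/37, sR=100/17; mL=2000/629, mR=-100/17; mL+mR=-100/37 → advance -1; mR−mL=-5700/629 → turn -1·90°
n=2: pose=(4,-7,W); sL=8, sR=200/9; mL=128/9, mR=-200/9; mL+mR=-8 → advance -1; mR−mL=-328/9 → turn -1·90°
n=3: pose=(5,-7,N); sL=25/2, sR=25/8; mL=-75/8, mR=-25/8; mL+mR=-25/2 → advance -1; mR−mL=25/4 → turn +1·90°
n=4: pose=(5,-8,W); sL=200/41, sR=200/17; mL=4800/697, mR=-200/17; mL+mR=-200/41 → advance -1; mR−mL=-13000/697 → turn -1·90°
n=5: pose=(6,-8,N); sL=100/13, sR=100/41; mL=-2800/533, mR=-100/41; mL+mR=-100/13 → advance -1; mR−mL=1500/533 → turn +1·90°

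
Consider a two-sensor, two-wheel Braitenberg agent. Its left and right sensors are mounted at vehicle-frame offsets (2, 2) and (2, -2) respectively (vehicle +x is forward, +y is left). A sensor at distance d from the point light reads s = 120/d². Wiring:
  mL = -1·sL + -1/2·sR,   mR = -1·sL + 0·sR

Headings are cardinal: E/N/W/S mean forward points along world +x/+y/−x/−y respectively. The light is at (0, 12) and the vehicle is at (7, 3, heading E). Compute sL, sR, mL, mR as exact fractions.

left sensor world pos  = (9, 5); dL² = 130
right sensor world pos = (9, 1); dR² = 202
sL = 120/130 = 12/13
sR = 120/202 = 60/101
mL = -1·sL + -1/2·sR = -1602/1313
mR = -1·sL + 0·sR = -12/13

12/13 60/101 -1602/1313 -12/13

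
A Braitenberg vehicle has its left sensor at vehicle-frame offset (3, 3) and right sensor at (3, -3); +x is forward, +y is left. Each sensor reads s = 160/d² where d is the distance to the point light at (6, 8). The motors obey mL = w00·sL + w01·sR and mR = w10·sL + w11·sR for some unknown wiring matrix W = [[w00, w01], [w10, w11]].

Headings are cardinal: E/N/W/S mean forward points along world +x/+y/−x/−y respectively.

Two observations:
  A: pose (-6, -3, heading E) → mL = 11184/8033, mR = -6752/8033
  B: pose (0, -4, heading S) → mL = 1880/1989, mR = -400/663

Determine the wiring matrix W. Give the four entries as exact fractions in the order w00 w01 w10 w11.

obs A: pose=(-6,-3,E) → sL=32/29, sR=160/277, mL=11184/8033, mR=-6752/8033
obs B: pose=(0,-4,S) → sL=80/117, sR=80/153, mL=1880/1989, mR=-400/663
sensor matrix S = [[32/29, 160/277], [80/117, 80/153]]; det S = 2908160/15977637
solve [mL_A; mL_B] = S·[w00; w01] and [mR_A; mR_B] = S·[w10; w11]:
  w00 = 1, w01 = 1/2, w10 = -1/2, w11 = -1/2

1 1/2 -1/2 -1/2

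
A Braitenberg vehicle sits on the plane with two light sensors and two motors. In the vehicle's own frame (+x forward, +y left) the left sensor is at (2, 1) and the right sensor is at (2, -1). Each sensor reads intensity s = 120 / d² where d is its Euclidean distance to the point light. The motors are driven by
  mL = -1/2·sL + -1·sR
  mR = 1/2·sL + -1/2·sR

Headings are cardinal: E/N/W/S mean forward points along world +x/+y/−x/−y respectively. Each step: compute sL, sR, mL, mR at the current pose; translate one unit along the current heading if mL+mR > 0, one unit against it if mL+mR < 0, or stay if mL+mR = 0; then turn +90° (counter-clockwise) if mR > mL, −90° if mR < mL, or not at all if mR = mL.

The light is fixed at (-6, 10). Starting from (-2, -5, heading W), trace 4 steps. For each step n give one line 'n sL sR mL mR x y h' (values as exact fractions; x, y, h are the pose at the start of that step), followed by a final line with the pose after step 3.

n=0: pose=(-2,-5,W); sL=6/13, sR=3/5; mL=-54/65, mR=-9/130; mL+mR=-9/10 → advance -1; mR−mL=99/130 → turn +1·90°
n=1: pose=(-1,-5,S); sL=24/65, sR=24/61; mL=-2292/3965, mR=-48/3965; mL+mR=-36/61 → advance -1; mR−mL=2244/3965 → turn +1·90°
n=2: pose=(-1,-4,E); sL=60/109, sR=60/137; mL=-10650/14933, mR=840/14933; mL+mR=-90/137 → advance -1; mR−mL=11490/14933 → turn +1·90°
n=3: pose=(-2,-4,N); sL=40/51, sR=120/169; mL=-9500/8619, mR=320/8619; mL+mR=-180/169 → advance -1; mR−mL=9820/8619 → turn +1·90°

0 6/13 3/5 -54/65 -9/130 -2 -5 W
1 24/65 24/61 -2292/3965 -48/3965 -1 -5 S
2 60/109 60/137 -10650/14933 840/14933 -1 -4 E
3 40/51 120/169 -9500/8619 320/8619 -2 -4 N
final -2 -5 W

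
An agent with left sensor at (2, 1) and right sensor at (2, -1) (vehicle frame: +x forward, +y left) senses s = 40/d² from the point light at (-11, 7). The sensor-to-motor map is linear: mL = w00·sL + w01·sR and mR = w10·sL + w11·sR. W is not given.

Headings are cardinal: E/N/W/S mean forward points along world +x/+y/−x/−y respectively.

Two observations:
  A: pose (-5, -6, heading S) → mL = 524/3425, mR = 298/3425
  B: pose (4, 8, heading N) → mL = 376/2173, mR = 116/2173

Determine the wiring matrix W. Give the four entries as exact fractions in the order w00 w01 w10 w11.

1/2 1/2 -1/2 1

obs A: pose=(-5,-6,S) → sL=20/137, sR=4/25, mL=524/3425, mR=298/3425
obs B: pose=(4,8,N) → sL=8/41, sR=8/53, mL=376/2173, mR=116/2173
sensor matrix S = [[20/137, 4/25], [8/41, 8/53]]; det S = -68352/7442525
solve [mL_A; mL_B] = S·[w00; w01] and [mR_A; mR_B] = S·[w10; w11]:
  w00 = 1/2, w01 = 1/2, w10 = -1/2, w11 = 1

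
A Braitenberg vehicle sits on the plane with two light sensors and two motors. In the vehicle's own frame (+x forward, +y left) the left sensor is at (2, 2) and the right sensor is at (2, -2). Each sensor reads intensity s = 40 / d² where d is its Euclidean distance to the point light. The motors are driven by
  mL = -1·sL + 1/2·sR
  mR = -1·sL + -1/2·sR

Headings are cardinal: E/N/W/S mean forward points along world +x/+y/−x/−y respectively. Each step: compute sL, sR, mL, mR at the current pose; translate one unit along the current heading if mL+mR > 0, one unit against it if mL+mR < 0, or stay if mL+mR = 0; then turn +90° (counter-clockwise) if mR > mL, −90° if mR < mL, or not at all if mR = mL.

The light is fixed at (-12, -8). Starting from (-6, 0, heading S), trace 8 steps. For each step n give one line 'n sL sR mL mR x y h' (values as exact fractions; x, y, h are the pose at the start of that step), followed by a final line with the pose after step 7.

0 2/5 10/13 -1/65 -51/65 -6 0 S
1 8/13 40/137 -836/1781 -1356/1781 -6 1 W
2 20/73 20/101 -1290/7373 -2750/7373 -5 1 N
3 40/181 40/117 -1060/21177 -8300/21177 -5 0 E
4 2/5 10/13 -1/65 -51/65 -6 0 S
5 8/13 40/137 -836/1781 -1356/1781 -6 1 W
6 20/73 20/101 -1290/7373 -2750/7373 -5 1 N
7 40/181 40/117 -1060/21177 -8300/21177 -5 0 E
final -6 0 S

n=0: pose=(-6,0,S); sL=2/5, sR=10/13; mL=-1/65, mR=-51/65; mL+mR=-4/5 → advance -1; mR−mL=-10/13 → turn -1·90°
n=1: pose=(-6,1,W); sL=8/13, sR=40/137; mL=-836/1781, mR=-1356/1781; mL+mR=-16/13 → advance -1; mR−mL=-40/137 → turn -1·90°
n=2: pose=(-5,1,N); sL=20/73, sR=20/101; mL=-1290/7373, mR=-2750/7373; mL+mR=-40/73 → advance -1; mR−mL=-20/101 → turn -1·90°
n=3: pose=(-5,0,E); sL=40/181, sR=40/117; mL=-1060/21177, mR=-8300/21177; mL+mR=-80/181 → advance -1; mR−mL=-40/117 → turn -1·90°
n=4: pose=(-6,0,S); sL=2/5, sR=10/13; mL=-1/65, mR=-51/65; mL+mR=-4/5 → advance -1; mR−mL=-10/13 → turn -1·90°
n=5: pose=(-6,1,W); sL=8/13, sR=40/137; mL=-836/1781, mR=-1356/1781; mL+mR=-16/13 → advance -1; mR−mL=-40/137 → turn -1·90°
n=6: pose=(-5,1,N); sL=20/73, sR=20/101; mL=-1290/7373, mR=-2750/7373; mL+mR=-40/73 → advance -1; mR−mL=-20/101 → turn -1·90°
n=7: pose=(-5,0,E); sL=40/181, sR=40/117; mL=-1060/21177, mR=-8300/21177; mL+mR=-80/181 → advance -1; mR−mL=-40/117 → turn -1·90°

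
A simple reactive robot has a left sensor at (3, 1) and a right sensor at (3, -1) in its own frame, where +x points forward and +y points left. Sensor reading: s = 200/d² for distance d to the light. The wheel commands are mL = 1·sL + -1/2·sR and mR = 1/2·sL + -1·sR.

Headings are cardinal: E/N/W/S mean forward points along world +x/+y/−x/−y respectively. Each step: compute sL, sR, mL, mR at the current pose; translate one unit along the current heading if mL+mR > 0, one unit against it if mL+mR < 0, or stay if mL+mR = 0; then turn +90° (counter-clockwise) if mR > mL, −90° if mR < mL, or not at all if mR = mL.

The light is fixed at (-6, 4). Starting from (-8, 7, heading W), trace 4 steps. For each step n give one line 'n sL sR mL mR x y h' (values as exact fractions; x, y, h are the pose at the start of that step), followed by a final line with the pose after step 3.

n=0: pose=(-8,7,W); sL=200/29, sR=200/41; mL=5300/1189, mR=-1700/1189; mL+mR=3600/1189 → advance +1; mR−mL=-7000/1189 → turn -1·90°
n=1: pose=(-9,7,N); sL=50/13, sR=5; mL=35/26, mR=-40/13; mL+mR=-45/26 → advance -1; mR−mL=-115/26 → turn -1·90°
n=2: pose=(-9,6,E); sL=200/9, sR=200; mL=-700/9, mR=-1700/9; mL+mR=-800/3 → advance -1; mR−mL=-1000/9 → turn -1·90°
n=3: pose=(-10,6,S); sL=20, sR=100/13; mL=210/13, mR=30/13; mL+mR=240/13 → advance +1; mR−mL=-180/13 → turn -1·90°

0 200/29 200/41 5300/1189 -1700/1189 -8 7 W
1 50/13 5 35/26 -40/13 -9 7 N
2 200/9 200 -700/9 -1700/9 -9 6 E
3 20 100/13 210/13 30/13 -10 6 S
final -10 5 W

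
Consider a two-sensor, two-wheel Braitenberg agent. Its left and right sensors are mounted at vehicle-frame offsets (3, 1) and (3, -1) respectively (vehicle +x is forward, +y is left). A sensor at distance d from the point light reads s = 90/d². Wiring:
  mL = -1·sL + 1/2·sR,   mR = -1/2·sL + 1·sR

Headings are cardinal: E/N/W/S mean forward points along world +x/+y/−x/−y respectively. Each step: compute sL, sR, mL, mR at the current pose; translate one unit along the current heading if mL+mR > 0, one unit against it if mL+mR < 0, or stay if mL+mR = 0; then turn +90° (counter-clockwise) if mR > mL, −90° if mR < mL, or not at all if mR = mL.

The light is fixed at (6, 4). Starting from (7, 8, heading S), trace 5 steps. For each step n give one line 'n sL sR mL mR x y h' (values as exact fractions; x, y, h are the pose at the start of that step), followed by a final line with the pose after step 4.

0 18 90 27 81 7 8 S
1 45/16 9/2 -9/16 99/32 7 7 E
2 90/37 2 -53/37 29/37 8 7 N
3 45 9 -81/2 -27/2 8 6 W
4 90/17 18 63/17 261/17 9 6 S
final 9 5 E

n=0: pose=(7,8,S); sL=18, sR=90; mL=27, mR=81; mL+mR=108 → advance +1; mR−mL=54 → turn +1·90°
n=1: pose=(7,7,E); sL=45/16, sR=9/2; mL=-9/16, mR=99/32; mL+mR=81/32 → advance +1; mR−mL=117/32 → turn +1·90°
n=2: pose=(8,7,N); sL=90/37, sR=2; mL=-53/37, mR=29/37; mL+mR=-24/37 → advance -1; mR−mL=82/37 → turn +1·90°
n=3: pose=(8,6,W); sL=45, sR=9; mL=-81/2, mR=-27/2; mL+mR=-54 → advance -1; mR−mL=27 → turn +1·90°
n=4: pose=(9,6,S); sL=90/17, sR=18; mL=63/17, mR=261/17; mL+mR=324/17 → advance +1; mR−mL=198/17 → turn +1·90°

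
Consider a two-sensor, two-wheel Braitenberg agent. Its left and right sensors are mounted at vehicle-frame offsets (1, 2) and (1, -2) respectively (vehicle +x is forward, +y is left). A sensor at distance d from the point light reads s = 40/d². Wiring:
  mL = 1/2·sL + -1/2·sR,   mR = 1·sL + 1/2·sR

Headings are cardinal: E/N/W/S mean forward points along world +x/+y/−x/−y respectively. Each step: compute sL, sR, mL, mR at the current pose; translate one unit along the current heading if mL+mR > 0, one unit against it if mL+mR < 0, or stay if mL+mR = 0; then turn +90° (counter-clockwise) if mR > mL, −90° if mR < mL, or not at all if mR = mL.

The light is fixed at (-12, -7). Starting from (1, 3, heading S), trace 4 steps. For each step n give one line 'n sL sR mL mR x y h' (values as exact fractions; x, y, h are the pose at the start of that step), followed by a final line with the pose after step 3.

n=0: pose=(1,3,S); sL=20/153, sR=20/101; mL=-520/15453, mR=3550/15453; mL+mR=10/51 → advance +1; mR−mL=4070/15453 → turn +1·90°
n=1: pose=(1,2,E); sL=40/317, sR=8/49; mL=-288/15533, mR=3228/15533; mL+mR=60/317 → advance +1; mR−mL=3516/15533 → turn +1·90°
n=2: pose=(2,2,N); sL=10/61, sR=10/89; mL=140/5429, mR=1195/5429; mL+mR=15/61 → advance +1; mR−mL=1055/5429 → turn +1·90°
n=3: pose=(2,3,W); sL=40/233, sR=40/313; mL=1600/72929, mR=17180/72929; mL+mR=60/233 → advance +1; mR−mL=15580/72929 → turn +1·90°

0 20/153 20/101 -520/15453 3550/15453 1 3 S
1 40/317 8/49 -288/15533 3228/15533 1 2 E
2 10/61 10/89 140/5429 1195/5429 2 2 N
3 40/233 40/313 1600/72929 17180/72929 2 3 W
final 1 3 S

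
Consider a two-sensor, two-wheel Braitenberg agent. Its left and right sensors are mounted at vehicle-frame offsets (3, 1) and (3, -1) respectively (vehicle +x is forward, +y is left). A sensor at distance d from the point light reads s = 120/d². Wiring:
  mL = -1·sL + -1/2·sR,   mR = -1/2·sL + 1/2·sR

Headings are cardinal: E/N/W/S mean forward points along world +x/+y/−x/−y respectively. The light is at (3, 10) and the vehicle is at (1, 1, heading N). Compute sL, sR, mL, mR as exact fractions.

left sensor world pos  = (0, 4); dL² = 45
right sensor world pos = (2, 4); dR² = 37
sL = 120/45 = 8/3
sR = 120/37 = 120/37
mL = -1·sL + -1/2·sR = -476/111
mR = -1/2·sL + 1/2·sR = 32/111

8/3 120/37 -476/111 32/111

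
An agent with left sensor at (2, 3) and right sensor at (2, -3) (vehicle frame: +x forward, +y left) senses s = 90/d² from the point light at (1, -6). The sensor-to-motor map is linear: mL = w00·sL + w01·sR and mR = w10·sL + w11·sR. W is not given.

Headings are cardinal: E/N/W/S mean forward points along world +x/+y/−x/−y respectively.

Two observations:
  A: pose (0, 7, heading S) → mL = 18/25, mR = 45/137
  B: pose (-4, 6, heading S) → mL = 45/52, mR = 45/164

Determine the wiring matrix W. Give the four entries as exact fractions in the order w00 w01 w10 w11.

1 0 0 1/2

obs A: pose=(0,7,S) → sL=18/25, sR=90/137, mL=18/25, mR=45/137
obs B: pose=(-4,6,S) → sL=45/52, sR=45/82, mL=45/52, mR=45/164
sensor matrix S = [[18/25, 90/137], [45/52, 45/82]]; det S = -126603/730210
solve [mL_A; mL_B] = S·[w00; w01] and [mR_A; mR_B] = S·[w10; w11]:
  w00 = 1, w01 = 0, w10 = 0, w11 = 1/2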